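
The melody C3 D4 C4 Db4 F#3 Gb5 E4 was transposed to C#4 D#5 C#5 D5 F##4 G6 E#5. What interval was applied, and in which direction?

Take the first pair: C3 → C#4. C to C spans 8 letter names, so the interval is some kind of octave.
C3 to C#4 is 13 semitones, which makes it an augmented octave; the second version is higher, so the direction is up.
Checking another pair — E4 → E#5 — gives the same interval.

up an augmented octave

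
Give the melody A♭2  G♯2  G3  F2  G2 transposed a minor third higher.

Cb3 B2 Bb3 Ab2 Bb2

Ab2 to Cb3
G#2 to B2
G3 to Bb3
F2 to Ab2
G2 to Bb2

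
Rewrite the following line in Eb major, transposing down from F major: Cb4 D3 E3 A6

Bbb3 C3 D3 G6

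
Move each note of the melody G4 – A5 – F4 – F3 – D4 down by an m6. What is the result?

A minor sixth down from G4 gives B3.
A minor sixth down from A5 gives C#5.
A minor sixth down from F4 gives A3.
F3 down a minor sixth is A2.
D4: a sixth down reaches F, and 8 semitones makes it F#3.

B3 C#5 A3 A2 F#3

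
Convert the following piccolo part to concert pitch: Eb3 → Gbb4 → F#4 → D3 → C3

Eb4 Gbb5 F#5 D4 C4

The piccolo sounds a perfect octave above written, so transpose each written note up a perfect octave.
Eb3 to Eb4
Gbb4 to Gbb5
F#4 to F#5
D3 to D4
C3 to C4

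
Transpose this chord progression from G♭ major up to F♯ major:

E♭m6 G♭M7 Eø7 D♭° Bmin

D#m6 F#M7 D##ø7 C#° A##min

G♭ major up to F♯ major is an augmented seventh; each chord root moves by that interval while the quality stays the same.
E♭m6: root E♭ up an augmented seventh → D#, giving D#m6.
G♭M7: root G♭ up an augmented seventh → F#, giving F#M7.
Eø7: root E up an augmented seventh → D##, giving D##ø7.
D♭°: root D♭ up an augmented seventh → C#, giving C#°.
Bmin: root B up an augmented seventh → A##, giving A##min.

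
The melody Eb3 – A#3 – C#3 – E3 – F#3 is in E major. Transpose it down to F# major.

E major to F# major down is a minor seventh, so every note moves down by that interval.
Eb3 becomes F2
A#3 becomes B#2
C#3 becomes D#2
E3 becomes F#2
F#3 becomes G#2

F2 B#2 D#2 F#2 G#2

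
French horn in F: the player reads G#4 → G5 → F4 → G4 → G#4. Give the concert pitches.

The French horn in F sounds a perfect fifth below written, so transpose each written note down a perfect fifth.
G#4 -> C#4
G5 -> C5
F4 -> Bb3
G4 -> C4
G#4 -> C#4

C#4 C5 Bb3 C4 C#4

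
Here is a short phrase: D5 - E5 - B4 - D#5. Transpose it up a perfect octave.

D6 E6 B5 D#6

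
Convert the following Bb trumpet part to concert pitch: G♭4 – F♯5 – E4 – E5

Fb4 E5 D4 D5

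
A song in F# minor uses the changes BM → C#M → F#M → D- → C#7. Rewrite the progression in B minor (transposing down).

F# minor down to B minor is a perfect fifth; each chord root moves by that interval while the quality stays the same.
BM: root B down a perfect fifth → E, giving EM.
C#M: root C# down a perfect fifth → F#, giving F#M.
F#M: root F# down a perfect fifth → B, giving BM.
D-: root D down a perfect fifth → G, giving G-.
C#7: root C# down a perfect fifth → F#, giving F#7.

EM F#M BM G- F#7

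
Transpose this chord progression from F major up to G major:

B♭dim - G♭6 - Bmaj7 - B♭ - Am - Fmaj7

F major up to G major is a major second; each chord root moves by that interval while the quality stays the same.
B♭dim: root B♭ up a major second → C, giving Cdim.
G♭6: root G♭ up a major second → Ab, giving Ab6.
Bmaj7: root B up a major second → C#, giving C#maj7.
B♭: root B♭ up a major second → C, giving C.
Am: root A up a major second → B, giving Bm.
Fmaj7: root F up a major second → G, giving Gmaj7.

Cdim Ab6 C#maj7 C Bm Gmaj7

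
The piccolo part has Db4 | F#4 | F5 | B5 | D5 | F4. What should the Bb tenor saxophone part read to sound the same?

First find concert pitch: the piccolo sounds a perfect octave above written, so Db4 F#4 F5 B5 D5 F4 sounds Db5 F#5 F6 B6 D6 F5.
Then write for Bb tenor saxophone: it sounds a major ninth below written, so the part must be a major ninth above concert.
Db5 → Eb6
F#5 → G#6
F6 → G7
B6 → C#8
D6 → E7
F5 → G6

Eb6 G#6 G7 C#8 E7 G6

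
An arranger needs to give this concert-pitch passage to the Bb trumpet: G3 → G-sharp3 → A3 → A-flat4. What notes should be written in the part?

A3 A#3 B3 Bb4

Written C4 sounds as Bb3 on the Bb trumpet, so concert pitches are written a major second up.
G3 gives A3
G#3 gives A#3
A3 gives B3
Ab4 gives Bb4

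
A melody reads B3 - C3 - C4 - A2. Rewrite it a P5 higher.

F#4 G3 G4 E3

B3 gives F#4
C3 gives G3
C4 gives G4
A2 gives E3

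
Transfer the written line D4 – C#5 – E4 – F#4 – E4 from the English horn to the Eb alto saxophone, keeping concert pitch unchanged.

E4 D#5 F#4 G#4 F#4

First find concert pitch: the English horn sounds a perfect fifth below written, so D4 C#5 E4 F#4 E4 sounds G3 F#4 A3 B3 A3.
Then write for Eb alto saxophone: it sounds a major sixth below written, so the part must be a major sixth above concert.
G3 → E4
F#4 → D#5
A3 → F#4
B3 → G#4
A3 → F#4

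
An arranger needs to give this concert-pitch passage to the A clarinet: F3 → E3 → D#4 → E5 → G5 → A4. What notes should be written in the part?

Ab3 G3 F#4 G5 Bb5 C5

The A clarinet sounds a minor third below written, so the written part must be a minor third above concert — transpose each note up.
F3 becomes Ab3
E3 becomes G3
D#4 becomes F#4
E5 becomes G5
G5 becomes Bb5
A4 becomes C5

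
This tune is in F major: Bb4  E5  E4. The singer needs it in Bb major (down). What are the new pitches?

Eb4 A4 A3

From F down to Bb is a perfect fifth; apply that to each pitch.
Bb4 to Eb4
E5 to A4
E4 to A3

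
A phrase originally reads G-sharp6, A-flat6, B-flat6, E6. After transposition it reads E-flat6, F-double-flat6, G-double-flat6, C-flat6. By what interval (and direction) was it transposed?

From G#6 to Eb6 is 3 letter names — a third of some quality.
Eb6 to G#6 is 5 semitones, which makes it an augmented third; the second version is lower, so the direction is down.
Checking another pair — E6 → Cb6 — gives the same interval.

down an augmented third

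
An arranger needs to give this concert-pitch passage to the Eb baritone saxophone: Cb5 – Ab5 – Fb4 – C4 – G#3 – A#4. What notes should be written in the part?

Ab6 F7 Db6 A5 E#5 F##6

The Eb baritone saxophone sounds a major thirteenth below written, so the written part must be a major thirteenth above concert — transpose each note up.
Cb5 gives Ab6
Ab5 gives F7
Fb4 gives Db6
C4 gives A5
G#3 gives E#5
A#4 gives F##6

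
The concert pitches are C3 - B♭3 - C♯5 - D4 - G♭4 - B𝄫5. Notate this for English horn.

The English horn sounds a perfect fifth below written, so the written part must be a perfect fifth above concert — transpose each note up.
C3 gives G3
Bb3 gives F4
C#5 gives G#5
D4 gives A4
Gb4 gives Db5
Bbb5 gives Fb6

G3 F4 G#5 A4 Db5 Fb6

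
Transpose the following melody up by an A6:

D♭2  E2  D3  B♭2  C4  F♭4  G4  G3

B2 C##3 B#3 G#3 A#4 D5 E#5 E#4

An augmented sixth up from Db2 gives B2.
E2: a sixth up reaches C, and 10 semitones makes it C##3.
An augmented sixth up from D3 gives B#3.
An augmented sixth up from Bb2 gives G#3.
C4: a sixth up reaches A, and 10 semitones makes it A#4.
Fb4 up an augmented sixth is D5.
G4 up an augmented sixth is E#5.
An augmented sixth up from G3 gives E#4.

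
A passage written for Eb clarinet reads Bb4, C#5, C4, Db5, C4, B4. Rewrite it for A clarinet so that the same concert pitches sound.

Fb5 G5 Gb4 Abb5 Gb4 F5

First find concert pitch: the Eb clarinet sounds a minor third above written, so Bb4 C#5 C4 Db5 C4 B4 sounds Db5 E5 Eb4 Fb5 Eb4 D5.
Then write for A clarinet: it sounds a minor third below written, so the part must be a minor third above concert.
Db5 → Fb5
E5 → G5
Eb4 → Gb4
Fb5 → Abb5
Eb4 → Gb4
D5 → F5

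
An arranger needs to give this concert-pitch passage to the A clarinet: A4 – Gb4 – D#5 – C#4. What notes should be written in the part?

C5 Bbb4 F#5 E4

The A clarinet sounds a minor third below written, so the written part must be a minor third above concert — transpose each note up.
A4 to C5
Gb4 to Bbb4
D#5 to F#5
C#4 to E4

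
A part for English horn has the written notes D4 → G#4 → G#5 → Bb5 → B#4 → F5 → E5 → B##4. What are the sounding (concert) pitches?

The English horn sounds a perfect fifth below written, so transpose each written note down a perfect fifth.
D4 becomes G3
G#4 becomes C#4
G#5 becomes C#5
Bb5 becomes Eb5
B#4 becomes E#4
F5 becomes Bb4
E5 becomes A4
B##4 becomes E##4

G3 C#4 C#5 Eb5 E#4 Bb4 A4 E##4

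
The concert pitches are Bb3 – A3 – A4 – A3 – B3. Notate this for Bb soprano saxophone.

C4 B3 B4 B3 C#4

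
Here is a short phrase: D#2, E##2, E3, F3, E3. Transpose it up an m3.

F#2 G##2 G3 Ab3 G3

D#2 → F#2
E##2 → G##2
E3 → G3
F3 → Ab3
E3 → G3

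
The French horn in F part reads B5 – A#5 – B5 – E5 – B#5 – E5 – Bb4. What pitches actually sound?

E5 D#5 E5 A4 E#5 A4 Eb4

Written C4 on the French horn in F sounds as F3, a perfect fifth lower; apply that shift to every note.
B5 -> E5
A#5 -> D#5
B5 -> E5
E5 -> A4
B#5 -> E#5
E5 -> A4
Bb4 -> Eb4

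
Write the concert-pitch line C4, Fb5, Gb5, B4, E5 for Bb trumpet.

The Bb trumpet sounds a major second below written, so the written part must be a major second above concert — transpose each note up.
C4 → D4
Fb5 → Gb5
Gb5 → Ab5
B4 → C#5
E5 → F#5

D4 Gb5 Ab5 C#5 F#5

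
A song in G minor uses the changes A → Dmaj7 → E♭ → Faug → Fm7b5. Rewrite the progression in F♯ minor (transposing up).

G# C#maj7 D Eaug Em7b5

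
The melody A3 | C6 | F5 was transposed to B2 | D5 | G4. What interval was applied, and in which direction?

down a minor seventh

Take the first pair: A3 → B2. A to B spans 7 letter names, so the interval is some kind of seventh.
B2 to A3 is 10 semitones, which makes it a minor seventh; the second version is lower, so the direction is down.
Checking another pair — F5 → G4 — gives the same interval.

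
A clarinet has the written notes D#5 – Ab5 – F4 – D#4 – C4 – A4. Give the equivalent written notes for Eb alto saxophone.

First find concert pitch: the A clarinet sounds a minor third below written, so D#5 Ab5 F4 D#4 C4 A4 sounds B#4 F5 D4 B#3 A3 F#4.
Then write for Eb alto saxophone: it sounds a major sixth below written, so the part must be a major sixth above concert.
B#4 → G##5
F5 → D6
D4 → B4
B#3 → G##4
A3 → F#4
F#4 → D#5

G##5 D6 B4 G##4 F#4 D#5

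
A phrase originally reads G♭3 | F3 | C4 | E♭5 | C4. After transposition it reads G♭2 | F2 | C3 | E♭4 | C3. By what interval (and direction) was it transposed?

Take the first pair: Gb3 → Gb2. G to G spans 8 letter names, so the interval is some kind of octave.
Gb2 to Gb3 is 12 semitones, which makes it a perfect octave; the second version is lower, so the direction is down.
Checking another pair — C4 → C3 — gives the same interval.

down a perfect octave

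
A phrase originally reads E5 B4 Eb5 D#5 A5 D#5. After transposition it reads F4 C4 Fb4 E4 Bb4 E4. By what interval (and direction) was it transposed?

Take the first pair: E5 → F4. E to F spans 7 letter names, so the interval is some kind of seventh.
F4 to E5 is 11 semitones, which makes it a major seventh; the second version is lower, so the direction is down.
Checking another pair — D#5 → E4 — gives the same interval.

down a major seventh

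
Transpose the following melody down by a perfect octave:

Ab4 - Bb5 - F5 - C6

Ab3 Bb4 F4 C5

A perfect octave down from Ab4 gives Ab3.
A perfect octave down from Bb5 gives Bb4.
F5 down a perfect octave is F4.
C6: an octave down reaches C, and 12 semitones makes it C5.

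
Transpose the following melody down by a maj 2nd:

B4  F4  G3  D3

A4 Eb4 F3 C3

B4: a second down reaches A, and 2 semitones makes it A4.
A major second down from F4 gives Eb4.
A major second down from G3 gives F3.
D3 down a major second is C3.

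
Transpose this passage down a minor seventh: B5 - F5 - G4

B5 gives C#5
F5 gives G4
G4 gives A3

C#5 G4 A3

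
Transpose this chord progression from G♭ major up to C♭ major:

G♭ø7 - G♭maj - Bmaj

Cbø7 Cbmaj Emaj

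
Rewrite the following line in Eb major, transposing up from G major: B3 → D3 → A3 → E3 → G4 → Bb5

From G up to Eb is a minor sixth; apply that to each pitch.
B3 -> G4
D3 -> Bb3
A3 -> F4
E3 -> C4
G4 -> Eb5
Bb5 -> Gb6

G4 Bb3 F4 C4 Eb5 Gb6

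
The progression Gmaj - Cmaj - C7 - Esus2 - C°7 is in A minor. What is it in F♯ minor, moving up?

A minor up to F♯ minor is a major sixth; each chord root moves by that interval while the quality stays the same.
Gmaj: root G up a major sixth → E, giving Emaj.
Cmaj: root C up a major sixth → A, giving Amaj.
C7: root C up a major sixth → A, giving A7.
Esus2: root E up a major sixth → C#, giving C#sus2.
C°7: root C up a major sixth → A, giving A°7.

Emaj Amaj A7 C#sus2 A°7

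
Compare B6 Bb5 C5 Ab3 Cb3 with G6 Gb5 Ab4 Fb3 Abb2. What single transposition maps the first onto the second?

down a major third

From B6 to G6 is 3 letter names — a third of some quality.
G6 to B6 is 4 semitones, which makes it a major third; the second version is lower, so the direction is down.
Checking another pair — Cb3 → Abb2 — gives the same interval.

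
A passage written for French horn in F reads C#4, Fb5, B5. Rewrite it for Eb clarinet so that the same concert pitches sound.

First find concert pitch: the French horn in F sounds a perfect fifth below written, so C#4 Fb5 B5 sounds F#3 Bbb4 E5.
Then write for Eb clarinet: it sounds a minor third above written, so the part must be a minor third below concert.
F#3 → D#3
Bbb4 → Gb4
E5 → C#5

D#3 Gb4 C#5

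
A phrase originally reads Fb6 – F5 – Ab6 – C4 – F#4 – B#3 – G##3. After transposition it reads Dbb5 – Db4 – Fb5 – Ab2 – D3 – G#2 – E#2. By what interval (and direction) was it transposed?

Take the first pair: Fb6 → Dbb5. F to D spans 10 letter names, so the interval is some kind of tenth.
Dbb5 to Fb6 is 16 semitones, which makes it a major tenth; the second version is lower, so the direction is down.
Checking another pair — G##3 → E#2 — gives the same interval.

down a major tenth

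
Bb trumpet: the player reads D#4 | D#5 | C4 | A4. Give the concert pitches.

C#4 C#5 Bb3 G4

The Bb trumpet sounds a major second below written, so transpose each written note down a major second.
D#4 gives C#4
D#5 gives C#5
C4 gives Bb3
A4 gives G4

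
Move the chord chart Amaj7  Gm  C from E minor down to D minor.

Gmaj7 Fm Bb

E minor down to D minor is a major second; each chord root moves by that interval while the quality stays the same.
Amaj7: root A down a major second → G, giving Gmaj7.
Gm: root G down a major second → F, giving Fm.
C: root C down a major second → Bb, giving Bb.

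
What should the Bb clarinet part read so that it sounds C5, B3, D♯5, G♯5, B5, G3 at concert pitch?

D5 C#4 E#5 A#5 C#6 A3

The Bb clarinet sounds a major second below written, so the written part must be a major second above concert — transpose each note up.
C5 → D5
B3 → C#4
D#5 → E#5
G#5 → A#5
B5 → C#6
G3 → A3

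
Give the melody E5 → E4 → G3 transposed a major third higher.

E5: a third up reaches G, and 4 semitones makes it G#5.
E4: a third up reaches G, and 4 semitones makes it G#4.
G3 up a major third is B3.

G#5 G#4 B3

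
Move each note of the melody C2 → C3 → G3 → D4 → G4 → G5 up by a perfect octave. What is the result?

C2: an octave up reaches C, and 12 semitones makes it C3.
A perfect octave up from C3 gives C4.
A perfect octave up from G3 gives G4.
A perfect octave up from D4 gives D5.
A perfect octave up from G4 gives G5.
A perfect octave up from G5 gives G6.

C3 C4 G4 D5 G5 G6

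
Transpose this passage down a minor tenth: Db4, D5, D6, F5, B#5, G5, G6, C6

Bb2 B3 B4 D4 G##4 E4 E5 A4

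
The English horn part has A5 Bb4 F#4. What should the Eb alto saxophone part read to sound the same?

B5 C5 G#4

First find concert pitch: the English horn sounds a perfect fifth below written, so A5 Bb4 F#4 sounds D5 Eb4 B3.
Then write for Eb alto saxophone: it sounds a major sixth below written, so the part must be a major sixth above concert.
D5 → B5
Eb4 → C5
B3 → G#4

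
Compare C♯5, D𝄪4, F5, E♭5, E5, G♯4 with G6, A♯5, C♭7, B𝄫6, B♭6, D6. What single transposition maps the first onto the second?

up a diminished twelfth

From C#5 to G6 is 12 letter names — a twelfth of some quality.
C#5 to G6 is 18 semitones, which makes it a diminished twelfth; the second version is higher, so the direction is up.
Checking another pair — G#4 → D6 — gives the same interval.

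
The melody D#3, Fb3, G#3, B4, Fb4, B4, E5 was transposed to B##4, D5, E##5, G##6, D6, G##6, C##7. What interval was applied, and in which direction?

Take the first pair: D#3 → B##4. D to B spans 13 letter names, so the interval is some kind of thirteenth.
D#3 to B##4 is 22 semitones, which makes it an augmented thirteenth; the second version is higher, so the direction is up.
Checking another pair — E5 → C##7 — gives the same interval.

up an augmented thirteenth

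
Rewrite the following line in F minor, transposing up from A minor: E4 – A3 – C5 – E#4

A minor to F minor up is a minor sixth, so every note moves up by that interval.
E4 → C5
A3 → F4
C5 → Ab5
E#4 → C#5

C5 F4 Ab5 C#5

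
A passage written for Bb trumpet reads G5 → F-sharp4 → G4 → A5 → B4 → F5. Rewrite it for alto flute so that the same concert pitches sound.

First find concert pitch: the Bb trumpet sounds a major second below written, so G5 F-sharp4 G4 A5 B4 F5 sounds F5 E4 F4 G5 A4 Eb5.
Then write for alto flute: it sounds a perfect fourth below written, so the part must be a perfect fourth above concert.
F5 → Bb5
E4 → A4
F4 → Bb4
G5 → C6
A4 → D5
Eb5 → Ab5

Bb5 A4 Bb4 C6 D5 Ab5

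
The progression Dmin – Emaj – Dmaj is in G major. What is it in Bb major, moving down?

Fmin Gmaj Fmaj

G major down to Bb major is a major sixth; each chord root moves by that interval while the quality stays the same.
Dmin: root D down a major sixth → F, giving Fmin.
Emaj: root E down a major sixth → G, giving Gmaj.
Dmaj: root D down a major sixth → F, giving Fmaj.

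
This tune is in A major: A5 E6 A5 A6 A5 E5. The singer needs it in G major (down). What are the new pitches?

A major to G major down is a major second, so every note moves down by that interval.
A5 -> G5
E6 -> D6
A5 -> G5
A6 -> G6
A5 -> G5
E5 -> D5

G5 D6 G5 G6 G5 D5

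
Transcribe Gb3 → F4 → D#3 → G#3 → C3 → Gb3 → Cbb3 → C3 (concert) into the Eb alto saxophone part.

Written C4 sounds as Eb3 on the Eb alto saxophone, so concert pitches are written a major sixth up.
Gb3 gives Eb4
F4 gives D5
D#3 gives B#3
G#3 gives E#4
C3 gives A3
Gb3 gives Eb4
Cbb3 gives Abb3
C3 gives A3

Eb4 D5 B#3 E#4 A3 Eb4 Abb3 A3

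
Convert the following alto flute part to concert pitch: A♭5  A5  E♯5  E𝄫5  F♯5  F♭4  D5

Written C4 on the alto flute sounds as G3, a perfect fourth lower; apply that shift to every note.
Ab5 to Eb5
A5 to E5
E#5 to B#4
Ebb5 to Bbb4
F#5 to C#5
Fb4 to Cb4
D5 to A4

Eb5 E5 B#4 Bbb4 C#5 Cb4 A4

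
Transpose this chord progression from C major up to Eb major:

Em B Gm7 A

C major up to Eb major is a minor third; each chord root moves by that interval while the quality stays the same.
Em: root E up a minor third → G, giving Gm.
B: root B up a minor third → D, giving D.
Gm7: root G up a minor third → Bb, giving Bbm7.
A: root A up a minor third → C, giving C.

Gm D Bbm7 C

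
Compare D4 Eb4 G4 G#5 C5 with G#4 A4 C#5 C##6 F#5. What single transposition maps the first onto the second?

up an augmented fourth

Take the first pair: D4 → G#4. D to G spans 4 letter names, so the interval is some kind of fourth.
D4 to G#4 is 6 semitones, which makes it an augmented fourth; the second version is higher, so the direction is up.
Checking another pair — C5 → F#5 — gives the same interval.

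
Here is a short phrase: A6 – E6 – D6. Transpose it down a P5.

D6 A5 G5

A6 → D6
E6 → A5
D6 → G5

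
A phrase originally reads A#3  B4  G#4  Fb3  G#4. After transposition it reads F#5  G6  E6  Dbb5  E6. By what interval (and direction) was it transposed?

Take the first pair: A#3 → F#5. A to F spans 13 letter names, so the interval is some kind of thirteenth.
A#3 to F#5 is 20 semitones, which makes it a minor thirteenth; the second version is higher, so the direction is up.
Checking another pair — G#4 → E6 — gives the same interval.

up a minor thirteenth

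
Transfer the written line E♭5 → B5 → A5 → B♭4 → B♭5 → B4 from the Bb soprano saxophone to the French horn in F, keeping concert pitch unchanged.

First find concert pitch: the Bb soprano saxophone sounds a major second below written, so E♭5 B5 A5 B♭4 B♭5 B4 sounds Db5 A5 G5 Ab4 Ab5 A4.
Then write for French horn in F: it sounds a perfect fifth below written, so the part must be a perfect fifth above concert.
Db5 → Ab5
A5 → E6
G5 → D6
Ab4 → Eb5
Ab5 → Eb6
A4 → E5

Ab5 E6 D6 Eb5 Eb6 E5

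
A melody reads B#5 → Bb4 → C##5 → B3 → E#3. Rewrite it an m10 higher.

D#7 Db6 E#6 D5 G#4

B#5 to D#7
Bb4 to Db6
C##5 to E#6
B3 to D5
E#3 to G#4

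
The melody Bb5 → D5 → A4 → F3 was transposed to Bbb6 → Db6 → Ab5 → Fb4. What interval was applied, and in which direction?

up a diminished octave

From Bb5 to Bbb6 is 8 letter names — an octave of some quality.
Bb5 to Bbb6 is 11 semitones, which makes it a diminished octave; the second version is higher, so the direction is up.
Checking another pair — F3 → Fb4 — gives the same interval.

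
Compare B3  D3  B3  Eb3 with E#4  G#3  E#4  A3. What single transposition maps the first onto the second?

Take the first pair: B3 → E#4. B to E spans 4 letter names, so the interval is some kind of fourth.
B3 to E#4 is 6 semitones, which makes it an augmented fourth; the second version is higher, so the direction is up.
Checking another pair — Eb3 → A3 — gives the same interval.

up an augmented fourth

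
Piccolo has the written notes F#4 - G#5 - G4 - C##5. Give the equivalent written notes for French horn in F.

First find concert pitch: the piccolo sounds a perfect octave above written, so F#4 G#5 G4 C##5 sounds F#5 G#6 G5 C##6.
Then write for French horn in F: it sounds a perfect fifth below written, so the part must be a perfect fifth above concert.
F#5 → C#6
G#6 → D#7
G5 → D6
C##6 → G##6

C#6 D#7 D6 G##6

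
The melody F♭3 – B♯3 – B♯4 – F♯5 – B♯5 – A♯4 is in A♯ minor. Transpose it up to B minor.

A♯ minor to B minor up is a minor second, so every note moves up by that interval.
Fb3 → Gbb3
B#3 → C#4
B#4 → C#5
F#5 → G5
B#5 → C#6
A#4 → B4

Gbb3 C#4 C#5 G5 C#6 B4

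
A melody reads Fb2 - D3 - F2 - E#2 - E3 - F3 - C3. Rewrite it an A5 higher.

Fb2 -> C3
D3 -> A#3
F2 -> C#3
E#2 -> B##2
E3 -> B#3
F3 -> C#4
C3 -> G#3

C3 A#3 C#3 B##2 B#3 C#4 G#3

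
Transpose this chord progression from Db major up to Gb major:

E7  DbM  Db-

Db major up to Gb major is a perfect fourth; each chord root moves by that interval while the quality stays the same.
E7: root E up a perfect fourth → A, giving A7.
DbM: root Db up a perfect fourth → Gb, giving GbM.
Db-: root Db up a perfect fourth → Gb, giving Gb-.

A7 GbM Gb-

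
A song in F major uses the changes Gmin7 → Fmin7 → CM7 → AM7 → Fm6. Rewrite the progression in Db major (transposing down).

Ebmin7 Dbmin7 AbM7 FM7 Dbm6

F major down to Db major is a major third; each chord root moves by that interval while the quality stays the same.
Gmin7: root G down a major third → Eb, giving Ebmin7.
Fmin7: root F down a major third → Db, giving Dbmin7.
CM7: root C down a major third → Ab, giving AbM7.
AM7: root A down a major third → F, giving FM7.
Fm6: root F down a major third → Db, giving Dbm6.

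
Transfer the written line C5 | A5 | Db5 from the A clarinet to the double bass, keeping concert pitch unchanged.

A5 F#6 Bb5

First find concert pitch: the A clarinet sounds a minor third below written, so C5 A5 Db5 sounds A4 F#5 Bb4.
Then write for double bass: it sounds a perfect octave below written, so the part must be a perfect octave above concert.
A4 → A5
F#5 → F#6
Bb4 → Bb5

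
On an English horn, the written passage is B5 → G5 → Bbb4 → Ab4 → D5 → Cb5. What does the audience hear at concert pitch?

E5 C5 Ebb4 Db4 G4 Fb4

Written C4 on the English horn sounds as F3, a perfect fifth lower; apply that shift to every note.
B5 gives E5
G5 gives C5
Bbb4 gives Ebb4
Ab4 gives Db4
D5 gives G4
Cb5 gives Fb4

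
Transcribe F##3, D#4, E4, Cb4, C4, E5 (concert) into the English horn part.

C##4 A#4 B4 Gb4 G4 B5

The English horn sounds a perfect fifth below written, so the written part must be a perfect fifth above concert — transpose each note up.
F##3 to C##4
D#4 to A#4
E4 to B4
Cb4 to Gb4
C4 to G4
E5 to B5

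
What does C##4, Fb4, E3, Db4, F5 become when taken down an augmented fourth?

G#3 Cbb4 Bb2 Abb3 Cb5

C##4 becomes G#3
Fb4 becomes Cbb4
E3 becomes Bb2
Db4 becomes Abb3
F5 becomes Cb5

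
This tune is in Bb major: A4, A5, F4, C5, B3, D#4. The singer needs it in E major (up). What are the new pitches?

D#5 D#6 B4 F#5 E#4 G##4

From Bb up to E is an augmented fourth; apply that to each pitch.
A4 becomes D#5
A5 becomes D#6
F4 becomes B4
C5 becomes F#5
B3 becomes E#4
D#4 becomes G##4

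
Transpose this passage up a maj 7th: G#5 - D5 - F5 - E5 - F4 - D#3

F##6 C#6 E6 D#6 E5 C##4

G#5 -> F##6
D5 -> C#6
F5 -> E6
E5 -> D#6
F4 -> E5
D#3 -> C##4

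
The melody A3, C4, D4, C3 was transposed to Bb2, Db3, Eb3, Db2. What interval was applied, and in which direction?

down a major seventh

From A3 to Bb2 is 7 letter names — a seventh of some quality.
Bb2 to A3 is 11 semitones, which makes it a major seventh; the second version is lower, so the direction is down.
Checking another pair — C3 → Db2 — gives the same interval.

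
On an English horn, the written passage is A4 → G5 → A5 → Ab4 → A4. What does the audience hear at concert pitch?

The English horn sounds a perfect fifth below written, so transpose each written note down a perfect fifth.
A4 -> D4
G5 -> C5
A5 -> D5
Ab4 -> Db4
A4 -> D4

D4 C5 D5 Db4 D4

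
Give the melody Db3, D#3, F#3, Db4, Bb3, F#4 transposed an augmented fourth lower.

Db3 -> Abb2
D#3 -> A2
F#3 -> C3
Db4 -> Abb3
Bb3 -> Fb3
F#4 -> C4

Abb2 A2 C3 Abb3 Fb3 C4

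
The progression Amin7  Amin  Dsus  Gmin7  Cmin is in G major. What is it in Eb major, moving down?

Fmin7 Fmin Bbsus Ebmin7 Abmin

G major down to Eb major is a major third; each chord root moves by that interval while the quality stays the same.
Amin7: root A down a major third → F, giving Fmin7.
Amin: root A down a major third → F, giving Fmin.
Dsus: root D down a major third → Bb, giving Bbsus.
Gmin7: root G down a major third → Eb, giving Ebmin7.
Cmin: root C down a major third → Ab, giving Abmin.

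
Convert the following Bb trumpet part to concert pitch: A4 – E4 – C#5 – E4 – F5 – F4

G4 D4 B4 D4 Eb5 Eb4

The Bb trumpet sounds a major second below written, so transpose each written note down a major second.
A4 gives G4
E4 gives D4
C#5 gives B4
E4 gives D4
F5 gives Eb5
F4 gives Eb4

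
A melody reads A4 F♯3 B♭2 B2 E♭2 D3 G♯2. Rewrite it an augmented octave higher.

A#5 F##4 B3 B#3 E3 D#4 G##3

A4 -> A#5
F#3 -> F##4
Bb2 -> B3
B2 -> B#3
Eb2 -> E3
D3 -> D#4
G#2 -> G##3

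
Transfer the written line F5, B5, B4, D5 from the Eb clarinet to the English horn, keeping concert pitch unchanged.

First find concert pitch: the Eb clarinet sounds a minor third above written, so F5 B5 B4 D5 sounds Ab5 D6 D5 F5.
Then write for English horn: it sounds a perfect fifth below written, so the part must be a perfect fifth above concert.
Ab5 → Eb6
D6 → A6
D5 → A5
F5 → C6

Eb6 A6 A5 C6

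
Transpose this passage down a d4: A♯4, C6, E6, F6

A#4 → E##4
C6 → G#5
E6 → B#5
F6 → C#6

E##4 G#5 B#5 C#6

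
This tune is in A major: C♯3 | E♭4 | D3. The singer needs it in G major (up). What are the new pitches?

B3 Db5 C4

A major to G major up is a minor seventh, so every note moves up by that interval.
C#3 -> B3
Eb4 -> Db5
D3 -> C4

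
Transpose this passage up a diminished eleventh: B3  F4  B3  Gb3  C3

B3 becomes Eb5
F4 becomes Bbb5
B3 becomes Eb5
Gb3 becomes Cbb5
C3 becomes Fb4

Eb5 Bbb5 Eb5 Cbb5 Fb4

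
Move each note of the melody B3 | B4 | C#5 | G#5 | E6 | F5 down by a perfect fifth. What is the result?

E3 E4 F#4 C#5 A5 Bb4

B3 → E3
B4 → E4
C#5 → F#4
G#5 → C#5
E6 → A5
F5 → Bb4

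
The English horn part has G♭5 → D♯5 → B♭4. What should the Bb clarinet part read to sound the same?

Db5 A#4 F4

First find concert pitch: the English horn sounds a perfect fifth below written, so G♭5 D♯5 B♭4 sounds Cb5 G#4 Eb4.
Then write for Bb clarinet: it sounds a major second below written, so the part must be a major second above concert.
Cb5 → Db5
G#4 → A#4
Eb4 → F4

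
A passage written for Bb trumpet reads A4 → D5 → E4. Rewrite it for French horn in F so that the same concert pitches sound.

D5 G5 A4

First find concert pitch: the Bb trumpet sounds a major second below written, so A4 D5 E4 sounds G4 C5 D4.
Then write for French horn in F: it sounds a perfect fifth below written, so the part must be a perfect fifth above concert.
G4 → D5
C5 → G5
D4 → A4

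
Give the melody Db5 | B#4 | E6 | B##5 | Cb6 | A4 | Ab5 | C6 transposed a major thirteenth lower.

Db5 gives Fb3
B#4 gives D#3
E6 gives G4
B##5 gives D##4
Cb6 gives Ebb4
A4 gives C3
Ab5 gives Cb4
C6 gives Eb4

Fb3 D#3 G4 D##4 Ebb4 C3 Cb4 Eb4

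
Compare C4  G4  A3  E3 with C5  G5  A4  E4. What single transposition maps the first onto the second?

up a perfect octave

From C4 to C5 is 8 letter names — an octave of some quality.
C4 to C5 is 12 semitones, which makes it a perfect octave; the second version is higher, so the direction is up.
Checking another pair — E3 → E4 — gives the same interval.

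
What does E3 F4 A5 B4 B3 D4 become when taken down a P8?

E2 F3 A4 B3 B2 D3

E3 becomes E2
F4 becomes F3
A5 becomes A4
B4 becomes B3
B3 becomes B2
D4 becomes D3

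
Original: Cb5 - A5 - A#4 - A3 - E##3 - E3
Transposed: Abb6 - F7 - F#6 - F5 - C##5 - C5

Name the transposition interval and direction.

up a minor thirteenth

From Cb5 to Abb6 is 13 letter names — a thirteenth of some quality.
Cb5 to Abb6 is 20 semitones, which makes it a minor thirteenth; the second version is higher, so the direction is up.
Checking another pair — E3 → C5 — gives the same interval.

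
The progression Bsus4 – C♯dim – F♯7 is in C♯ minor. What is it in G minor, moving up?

C♯ minor up to G minor is a diminished fifth; each chord root moves by that interval while the quality stays the same.
Bsus4: root B up a diminished fifth → F, giving Fsus4.
C♯dim: root C♯ up a diminished fifth → G, giving Gdim.
F♯7: root F♯ up a diminished fifth → C, giving C7.

Fsus4 Gdim C7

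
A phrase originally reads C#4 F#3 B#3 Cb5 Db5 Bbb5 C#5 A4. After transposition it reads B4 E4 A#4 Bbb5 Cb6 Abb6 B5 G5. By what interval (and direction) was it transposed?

From C#4 to B4 is 7 letter names — a seventh of some quality.
C#4 to B4 is 10 semitones, which makes it a minor seventh; the second version is higher, so the direction is up.
Checking another pair — A4 → G5 — gives the same interval.

up a minor seventh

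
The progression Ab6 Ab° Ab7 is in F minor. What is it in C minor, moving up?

F minor up to C minor is a perfect fifth; each chord root moves by that interval while the quality stays the same.
Ab6: root Ab up a perfect fifth → Eb, giving Eb6.
Ab°: root Ab up a perfect fifth → Eb, giving Eb°.
Ab7: root Ab up a perfect fifth → Eb, giving Eb7.

Eb6 Eb° Eb7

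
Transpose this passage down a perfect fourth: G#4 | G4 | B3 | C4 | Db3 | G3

D#4 D4 F#3 G3 Ab2 D3

G#4 -> D#4
G4 -> D4
B3 -> F#3
C4 -> G3
Db3 -> Ab2
G3 -> D3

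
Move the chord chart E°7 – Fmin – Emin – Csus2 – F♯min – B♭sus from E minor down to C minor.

C°7 Dbmin Cmin Absus2 Dmin Gbsus

E minor down to C minor is a major third; each chord root moves by that interval while the quality stays the same.
E°7: root E down a major third → C, giving C°7.
Fmin: root F down a major third → Db, giving Dbmin.
Emin: root E down a major third → C, giving Cmin.
Csus2: root C down a major third → Ab, giving Absus2.
F♯min: root F♯ down a major third → D, giving Dmin.
B♭sus: root B♭ down a major third → Gb, giving Gbsus.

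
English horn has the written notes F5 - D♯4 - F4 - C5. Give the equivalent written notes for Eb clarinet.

G4 E#3 G3 D4

First find concert pitch: the English horn sounds a perfect fifth below written, so F5 D♯4 F4 C5 sounds Bb4 G#3 Bb3 F4.
Then write for Eb clarinet: it sounds a minor third above written, so the part must be a minor third below concert.
Bb4 → G4
G#3 → E#3
Bb3 → G3
F4 → D4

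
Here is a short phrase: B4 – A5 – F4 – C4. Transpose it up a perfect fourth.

E5 D6 Bb4 F4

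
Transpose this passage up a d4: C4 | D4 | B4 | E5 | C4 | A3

Fb4 Gb4 Eb5 Ab5 Fb4 Db4

C4 -> Fb4
D4 -> Gb4
B4 -> Eb5
E5 -> Ab5
C4 -> Fb4
A3 -> Db4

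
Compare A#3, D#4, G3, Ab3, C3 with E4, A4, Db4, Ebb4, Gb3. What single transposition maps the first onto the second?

Take the first pair: A#3 → E4. A to E spans 5 letter names, so the interval is some kind of fifth.
A#3 to E4 is 6 semitones, which makes it a diminished fifth; the second version is higher, so the direction is up.
Checking another pair — C3 → Gb3 — gives the same interval.

up a diminished fifth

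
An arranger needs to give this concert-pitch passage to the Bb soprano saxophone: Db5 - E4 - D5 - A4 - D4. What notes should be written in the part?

Eb5 F#4 E5 B4 E4

The Bb soprano saxophone sounds a major second below written, so the written part must be a major second above concert — transpose each note up.
Db5 to Eb5
E4 to F#4
D5 to E5
A4 to B4
D4 to E4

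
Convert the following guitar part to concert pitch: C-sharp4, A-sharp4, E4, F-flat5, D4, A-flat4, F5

C#3 A#3 E3 Fb4 D3 Ab3 F4

The guitar sounds a perfect octave below written, so transpose each written note down a perfect octave.
C#4 to C#3
A#4 to A#3
E4 to E3
Fb5 to Fb4
D4 to D3
Ab4 to Ab3
F5 to F4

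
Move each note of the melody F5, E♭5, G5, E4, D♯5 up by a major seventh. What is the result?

A major seventh up from F5 gives E6.
A major seventh up from Eb5 gives D6.
A major seventh up from G5 gives F#6.
E4: a seventh up reaches D, and 11 semitones makes it D#5.
D#5: a seventh up reaches C, and 11 semitones makes it C##6.

E6 D6 F#6 D#5 C##6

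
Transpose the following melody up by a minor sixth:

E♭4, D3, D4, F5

Cb5 Bb3 Bb4 Db6

Eb4: a sixth up reaches C, and 8 semitones makes it Cb5.
D3 up a minor sixth is Bb3.
D4 up a minor sixth is Bb4.
A minor sixth up from F5 gives Db6.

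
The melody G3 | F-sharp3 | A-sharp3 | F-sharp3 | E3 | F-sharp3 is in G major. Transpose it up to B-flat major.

Bb3 A3 C#4 A3 G3 A3

From G up to B-flat is a minor third; apply that to each pitch.
G3 -> Bb3
F#3 -> A3
A#3 -> C#4
F#3 -> A3
E3 -> G3
F#3 -> A3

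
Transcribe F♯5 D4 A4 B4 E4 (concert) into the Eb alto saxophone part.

D#6 B4 F#5 G#5 C#5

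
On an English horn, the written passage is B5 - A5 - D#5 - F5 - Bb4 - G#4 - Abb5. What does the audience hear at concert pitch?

The English horn sounds a perfect fifth below written, so transpose each written note down a perfect fifth.
B5 to E5
A5 to D5
D#5 to G#4
F5 to Bb4
Bb4 to Eb4
G#4 to C#4
Abb5 to Dbb5

E5 D5 G#4 Bb4 Eb4 C#4 Dbb5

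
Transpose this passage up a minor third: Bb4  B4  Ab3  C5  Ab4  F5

Db5 D5 Cb4 Eb5 Cb5 Ab5

Bb4 becomes Db5
B4 becomes D5
Ab3 becomes Cb4
C5 becomes Eb5
Ab4 becomes Cb5
F5 becomes Ab5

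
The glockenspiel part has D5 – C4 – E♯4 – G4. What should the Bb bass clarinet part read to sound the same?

First find concert pitch: the glockenspiel sounds a perfect fifteenth above written, so D5 C4 E♯4 G4 sounds D7 C6 E#6 G6.
Then write for Bb bass clarinet: it sounds a major ninth below written, so the part must be a major ninth above concert.
D7 → E8
C6 → D7
E#6 → F##7
G6 → A7

E8 D7 F##7 A7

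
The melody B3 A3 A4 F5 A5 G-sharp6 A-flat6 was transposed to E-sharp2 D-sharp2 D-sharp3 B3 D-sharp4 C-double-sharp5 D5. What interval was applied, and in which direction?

down a diminished twelfth

From B3 to E#2 is 12 letter names — a twelfth of some quality.
E#2 to B3 is 18 semitones, which makes it a diminished twelfth; the second version is lower, so the direction is down.
Checking another pair — Ab6 → D5 — gives the same interval.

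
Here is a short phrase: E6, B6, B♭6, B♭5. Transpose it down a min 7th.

F#5 C#6 C6 C5

E6 to F#5
B6 to C#6
Bb6 to C6
Bb5 to C5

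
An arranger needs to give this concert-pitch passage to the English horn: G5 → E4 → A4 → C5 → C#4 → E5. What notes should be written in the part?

D6 B4 E5 G5 G#4 B5

The English horn sounds a perfect fifth below written, so the written part must be a perfect fifth above concert — transpose each note up.
G5 -> D6
E4 -> B4
A4 -> E5
C5 -> G5
C#4 -> G#4
E5 -> B5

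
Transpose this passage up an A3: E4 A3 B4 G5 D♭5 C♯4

G##4 C##4 D##5 B#5 F#5 E##4

An augmented third up from E4 gives G##4.
A3 up an augmented third is C##4.
An augmented third up from B4 gives D##5.
An augmented third up from G5 gives B#5.
An augmented third up from Db5 gives F#5.
An augmented third up from C#4 gives E##4.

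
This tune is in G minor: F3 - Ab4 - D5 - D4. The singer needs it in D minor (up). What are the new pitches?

C4 Eb5 A5 A4

G minor to D minor up is a perfect fifth, so every note moves up by that interval.
F3 gives C4
Ab4 gives Eb5
D5 gives A5
D4 gives A4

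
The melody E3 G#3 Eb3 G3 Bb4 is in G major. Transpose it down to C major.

A2 C#3 Ab2 C3 Eb4

From G down to C is a perfect fifth; apply that to each pitch.
E3 -> A2
G#3 -> C#3
Eb3 -> Ab2
G3 -> C3
Bb4 -> Eb4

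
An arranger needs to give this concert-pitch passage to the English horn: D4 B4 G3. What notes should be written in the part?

A4 F#5 D4

Written C4 sounds as F3 on the English horn, so concert pitches are written a perfect fifth up.
D4 becomes A4
B4 becomes F#5
G3 becomes D4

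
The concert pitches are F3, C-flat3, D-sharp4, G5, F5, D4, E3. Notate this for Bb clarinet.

The Bb clarinet sounds a major second below written, so the written part must be a major second above concert — transpose each note up.
F3 becomes G3
Cb3 becomes Db3
D#4 becomes E#4
G5 becomes A5
F5 becomes G5
D4 becomes E4
E3 becomes F#3

G3 Db3 E#4 A5 G5 E4 F#3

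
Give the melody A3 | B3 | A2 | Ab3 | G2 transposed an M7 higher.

A3 becomes G#4
B3 becomes A#4
A2 becomes G#3
Ab3 becomes G4
G2 becomes F#3

G#4 A#4 G#3 G4 F#3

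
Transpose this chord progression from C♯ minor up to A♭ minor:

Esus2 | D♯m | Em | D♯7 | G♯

Cbsus2 Bbm Cbm Bb7 Eb

C♯ minor up to A♭ minor is a diminished sixth; each chord root moves by that interval while the quality stays the same.
Esus2: root E up a diminished sixth → Cb, giving Cbsus2.
D♯m: root D♯ up a diminished sixth → Bb, giving Bbm.
Em: root E up a diminished sixth → Cb, giving Cbm.
D♯7: root D♯ up a diminished sixth → Bb, giving Bb7.
G♯: root G♯ up a diminished sixth → Eb, giving Eb.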